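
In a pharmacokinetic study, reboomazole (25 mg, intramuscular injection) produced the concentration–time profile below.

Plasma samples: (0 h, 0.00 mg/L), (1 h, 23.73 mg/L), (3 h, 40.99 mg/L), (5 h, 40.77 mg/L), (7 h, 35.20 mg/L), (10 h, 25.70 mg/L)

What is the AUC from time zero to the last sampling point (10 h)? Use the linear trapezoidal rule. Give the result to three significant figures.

AUC = 326 mg/L·h

Trapezoidal AUC_0→10:
  [0→1]: (0.00+23.73)/2 × 1 = 11.865
  [1→3]: (23.73+40.99)/2 × 2 = 64.72
  [3→5]: (40.99+40.77)/2 × 2 = 81.76
  [5→7]: (40.77+35.20)/2 × 2 = 75.97
  [7→10]: (35.20+25.70)/2 × 3 = 91.35
  Sum = 325.665 mg/L·h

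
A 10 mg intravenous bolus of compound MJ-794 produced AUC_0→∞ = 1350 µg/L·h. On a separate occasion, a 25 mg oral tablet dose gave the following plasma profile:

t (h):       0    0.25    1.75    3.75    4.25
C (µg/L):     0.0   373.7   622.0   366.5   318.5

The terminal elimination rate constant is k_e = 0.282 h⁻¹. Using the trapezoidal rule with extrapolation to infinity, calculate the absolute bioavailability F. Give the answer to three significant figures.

F = 0.913

Trapezoidal AUC_0→4.25 (oral tablet):
  [0→0.25]: (0.0+373.7)/2 × 0.25 = 46.7125
  [0.25→1.75]: (373.7+622.0)/2 × 1.5 = 746.775
  [1.75→3.75]: (622.0+366.5)/2 × 2 = 988.5
  [3.75→4.25]: (366.5+318.5)/2 × 0.5 = 171.25
  Sum = 1953.2375 µg/L·h
Tail: C_last/k_e = 318.5/0.282 = 1129.433
AUC_0→∞ (oral tablet) = 1953.2375 + 1129.433 = 3082.6705 µg/L·h
F = (AUC_ev/D_ev)/(AUC_iv/D_iv) = (3082.6705/25)/(1350/10) = 123.30682/135 = 0.9134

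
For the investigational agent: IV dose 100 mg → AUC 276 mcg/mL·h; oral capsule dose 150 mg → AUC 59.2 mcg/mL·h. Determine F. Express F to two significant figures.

F = (AUC_ev / D_ev) / (AUC_iv / D_iv)
  = (59.2/150) / (276/100)
  = 0.394667 / 2.76 = 0.1430

F = 0.14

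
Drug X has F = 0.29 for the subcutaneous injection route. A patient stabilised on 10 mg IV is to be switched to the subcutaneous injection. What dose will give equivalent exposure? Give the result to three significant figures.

D_subcutaneous = 34.5 mg

For equal systemic exposure: F × D_ev = D_iv
D_ev = D_iv / F = 10 / 0.29 = 34.4828 mg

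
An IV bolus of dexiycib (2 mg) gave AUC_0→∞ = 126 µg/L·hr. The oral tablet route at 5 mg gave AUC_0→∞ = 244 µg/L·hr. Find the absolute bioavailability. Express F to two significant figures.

F = (AUC_ev / D_ev) / (AUC_iv / D_iv)
  = (244/5) / (126/2)
  = 48.8 / 63 = 0.7746

F = 0.77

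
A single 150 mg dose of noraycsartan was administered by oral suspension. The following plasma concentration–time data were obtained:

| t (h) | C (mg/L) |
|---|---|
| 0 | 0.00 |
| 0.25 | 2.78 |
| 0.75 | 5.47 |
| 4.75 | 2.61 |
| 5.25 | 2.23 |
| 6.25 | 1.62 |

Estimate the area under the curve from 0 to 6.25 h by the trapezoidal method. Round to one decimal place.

Trapezoidal AUC_0→6.25:
  [0→0.25]: (0.00+2.78)/2 × 0.25 = 0.3475
  [0.25→0.75]: (2.78+5.47)/2 × 0.5 = 2.0625
  [0.75→4.75]: (5.47+2.61)/2 × 4 = 16.16
  [4.75→5.25]: (2.61+2.23)/2 × 0.5 = 1.21
  [5.25→6.25]: (2.23+1.62)/2 × 1 = 1.925
  Sum = 21.705 mg/L·h

AUC = 21.7 mg/L·h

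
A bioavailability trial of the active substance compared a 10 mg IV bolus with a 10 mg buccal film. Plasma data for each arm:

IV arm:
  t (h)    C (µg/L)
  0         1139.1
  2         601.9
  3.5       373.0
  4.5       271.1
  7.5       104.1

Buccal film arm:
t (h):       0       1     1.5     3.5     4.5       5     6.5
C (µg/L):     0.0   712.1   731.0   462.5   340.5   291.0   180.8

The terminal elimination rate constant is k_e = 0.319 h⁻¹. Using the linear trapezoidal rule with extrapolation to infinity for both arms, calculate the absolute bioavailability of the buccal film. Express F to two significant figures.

F = 0.92

Trapezoidal AUC_0→7.5 (IV):
  [0→2]: (1139.1+601.9)/2 × 2 = 1741.0
  [2→3.5]: (601.9+373.0)/2 × 1.5 = 731.175
  [3.5→4.5]: (373.0+271.1)/2 × 1 = 322.05
  [4.5→7.5]: (271.1+104.1)/2 × 3 = 562.8
  Sum = 3357.025 µg/L·h
IV tail: 104.1/0.319 = 326.332; AUC_iv,0→∞ = 3357.025 + 326.332 = 3683.357 µg/L·h
Trapezoidal AUC_0→6.5 (buccal film):
  [0→1]: (0.0+712.1)/2 × 1 = 356.05
  [1→1.5]: (712.1+731.0)/2 × 0.5 = 360.775
  [1.5→3.5]: (731.0+462.5)/2 × 2 = 1193.5
  [3.5→4.5]: (462.5+340.5)/2 × 1 = 401.5
  [4.5→5]: (340.5+291.0)/2 × 0.5 = 157.875
  [5→6.5]: (291.0+180.8)/2 × 1.5 = 353.85
  Sum = 2823.55 µg/L·h
buccal film tail: 180.8/0.319 = 566.771; AUC_ev,0→∞ = 2823.55 + 566.771 = 3390.321 µg/L·h
F = (AUC_ev/D_ev)/(AUC_iv/D_iv) = (3390.321/10)/(3683.357/10) = 339.0321/368.3357 = 0.9204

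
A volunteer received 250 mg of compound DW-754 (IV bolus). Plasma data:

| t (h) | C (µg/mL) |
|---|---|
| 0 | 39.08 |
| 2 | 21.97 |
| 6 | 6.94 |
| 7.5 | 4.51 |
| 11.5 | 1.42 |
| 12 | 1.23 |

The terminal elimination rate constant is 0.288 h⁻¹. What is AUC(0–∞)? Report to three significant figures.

AUC = 144 µg/mL·h

Trapezoidal AUC_0→12:
  [0→2]: (39.08+21.97)/2 × 2 = 61.05
  [2→6]: (21.97+6.94)/2 × 4 = 57.82
  [6→7.5]: (6.94+4.51)/2 × 1.5 = 8.5875
  [7.5→11.5]: (4.51+1.42)/2 × 4 = 11.86
  [11.5→12]: (1.42+1.23)/2 × 0.5 = 0.6625
  Sum = 139.98 µg/mL·h
Extrapolated tail: C_last / k_e = 1.23 / 0.288 = 4.271
AUC_0→∞ = 139.98 + 4.271 = 144.251 µg/mL·h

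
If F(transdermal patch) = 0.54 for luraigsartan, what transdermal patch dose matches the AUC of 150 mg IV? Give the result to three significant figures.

For equal systemic exposure: F × D_ev = D_iv
D_ev = D_iv / F = 150 / 0.54 = 277.778 mg

D_transdermal = 278 mg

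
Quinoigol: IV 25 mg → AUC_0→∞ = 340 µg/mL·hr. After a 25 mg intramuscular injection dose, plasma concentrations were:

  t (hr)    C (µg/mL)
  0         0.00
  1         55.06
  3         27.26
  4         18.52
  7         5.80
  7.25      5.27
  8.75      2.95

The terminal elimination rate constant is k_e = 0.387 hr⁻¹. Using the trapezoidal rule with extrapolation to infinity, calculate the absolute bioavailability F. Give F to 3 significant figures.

Trapezoidal AUC_0→8.75 (intramuscular injection):
  [0→1]: (0.00+55.06)/2 × 1 = 27.53
  [1→3]: (55.06+27.26)/2 × 2 = 82.32
  [3→4]: (27.26+18.52)/2 × 1 = 22.89
  [4→7]: (18.52+5.80)/2 × 3 = 36.48
  [7→7.25]: (5.80+5.27)/2 × 0.25 = 1.38375
  [7.25→8.75]: (5.27+2.95)/2 × 1.5 = 6.165
  Sum = 176.76875 µg/mL·hr
Tail: C_last/k_e = 2.95/0.387 = 7.623
AUC_0→∞ (intramuscular injection) = 176.76875 + 7.623 = 184.39175 µg/mL·hr
F = (AUC_ev/D_ev)/(AUC_iv/D_iv) = (184.39175/25)/(340/25) = 7.37567/13.6 = 0.5423

F = 0.542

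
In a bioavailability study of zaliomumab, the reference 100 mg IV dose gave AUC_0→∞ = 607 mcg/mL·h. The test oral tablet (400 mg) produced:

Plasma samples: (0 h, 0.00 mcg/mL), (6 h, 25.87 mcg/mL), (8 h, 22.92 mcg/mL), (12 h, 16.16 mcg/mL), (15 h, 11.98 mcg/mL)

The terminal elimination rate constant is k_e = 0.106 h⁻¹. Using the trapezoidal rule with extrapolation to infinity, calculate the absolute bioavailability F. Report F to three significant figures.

F = 0.148

Trapezoidal AUC_0→15 (oral tablet):
  [0→6]: (0.00+25.87)/2 × 6 = 77.61
  [6→8]: (25.87+22.92)/2 × 2 = 48.79
  [8→12]: (22.92+16.16)/2 × 4 = 78.16
  [12→15]: (16.16+11.98)/2 × 3 = 42.21
  Sum = 246.77 mcg/mL·h
Tail: C_last/k_e = 11.98/0.106 = 113.019
AUC_0→∞ (oral tablet) = 246.77 + 113.019 = 359.789 mcg/mL·h
F = (AUC_ev/D_ev)/(AUC_iv/D_iv) = (359.789/400)/(607/100) = 0.8994725/6.07 = 0.1482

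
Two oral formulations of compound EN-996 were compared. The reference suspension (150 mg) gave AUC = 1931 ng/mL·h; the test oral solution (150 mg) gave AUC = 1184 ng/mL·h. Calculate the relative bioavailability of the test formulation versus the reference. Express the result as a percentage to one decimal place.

F_rel = (AUC_test/D_test) / (AUC_ref/D_ref)
      = (1184/150) / (1931/150)
      = 7.89333 / 12.8733 = 0.6132 = 61.32%

F_rel = 61.3%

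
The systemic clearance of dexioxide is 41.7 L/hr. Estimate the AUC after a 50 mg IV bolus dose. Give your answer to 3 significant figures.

AUC = 1.20 mg/L·hr

AUC_0→∞ = Dose_iv / CL
        = 50 / 41.7 = 1.19904 mg/L·hr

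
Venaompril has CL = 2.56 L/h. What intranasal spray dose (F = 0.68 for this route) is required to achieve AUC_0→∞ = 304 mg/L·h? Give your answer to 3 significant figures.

Dose = 1140 mg

Dose = CL × AUC_0→∞ / F
     = 2.56 × 304 / 0.68 = 1144.47 mg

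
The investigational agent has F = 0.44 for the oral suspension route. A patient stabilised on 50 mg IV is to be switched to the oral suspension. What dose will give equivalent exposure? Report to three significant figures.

D_oral = 114 mg

For equal systemic exposure: F × D_ev = D_iv
D_ev = D_iv / F = 50 / 0.44 = 113.636 mg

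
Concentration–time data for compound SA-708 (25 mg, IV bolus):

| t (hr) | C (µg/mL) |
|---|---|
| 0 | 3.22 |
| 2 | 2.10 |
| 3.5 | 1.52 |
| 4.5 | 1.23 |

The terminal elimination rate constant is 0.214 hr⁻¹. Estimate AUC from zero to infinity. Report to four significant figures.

AUC = 15.16 µg/mL·hr

Trapezoidal AUC_0→4.5:
  [0→2]: (3.22+2.10)/2 × 2 = 5.32
  [2→3.5]: (2.10+1.52)/2 × 1.5 = 2.715
  [3.5→4.5]: (1.52+1.23)/2 × 1 = 1.375
  Sum = 9.41 µg/mL·hr
Extrapolated tail: C_last / k_e = 1.23 / 0.214 = 5.748
AUC_0→∞ = 9.41 + 5.748 = 15.158 µg/mL·hr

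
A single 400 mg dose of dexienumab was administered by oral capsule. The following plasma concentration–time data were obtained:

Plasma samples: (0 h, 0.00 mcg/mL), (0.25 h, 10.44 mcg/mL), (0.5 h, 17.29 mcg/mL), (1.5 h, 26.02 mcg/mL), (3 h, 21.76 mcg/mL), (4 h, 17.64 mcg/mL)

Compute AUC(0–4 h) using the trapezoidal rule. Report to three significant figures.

Trapezoidal AUC_0→4:
  [0→0.25]: (0.00+10.44)/2 × 0.25 = 1.305
  [0.25→0.5]: (10.44+17.29)/2 × 0.25 = 3.46625
  [0.5→1.5]: (17.29+26.02)/2 × 1 = 21.655
  [1.5→3]: (26.02+21.76)/2 × 1.5 = 35.835
  [3→4]: (21.76+17.64)/2 × 1 = 19.7
  Sum = 81.96125 mcg/mL·h

AUC = 82.0 mcg/mL·h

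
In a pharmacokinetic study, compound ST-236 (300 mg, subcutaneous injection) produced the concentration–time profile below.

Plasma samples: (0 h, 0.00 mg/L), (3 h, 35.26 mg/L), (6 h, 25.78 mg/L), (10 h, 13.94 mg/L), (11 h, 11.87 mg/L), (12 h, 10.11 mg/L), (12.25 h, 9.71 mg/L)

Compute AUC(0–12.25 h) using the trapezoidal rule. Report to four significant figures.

AUC = 250.3 mg/L·h

Trapezoidal AUC_0→12.25:
  [0→3]: (0.00+35.26)/2 × 3 = 52.89
  [3→6]: (35.26+25.78)/2 × 3 = 91.56
  [6→10]: (25.78+13.94)/2 × 4 = 79.44
  [10→11]: (13.94+11.87)/2 × 1 = 12.905
  [11→12]: (11.87+10.11)/2 × 1 = 10.99
  [12→12.25]: (10.11+9.71)/2 × 0.25 = 2.4775
  Sum = 250.2625 mg/L·h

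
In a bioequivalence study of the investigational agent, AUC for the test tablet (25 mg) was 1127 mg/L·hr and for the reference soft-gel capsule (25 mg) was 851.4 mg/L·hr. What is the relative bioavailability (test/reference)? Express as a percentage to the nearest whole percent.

F_rel = 132%

F_rel = (AUC_test/D_test) / (AUC_ref/D_ref)
      = (1127/25) / (851.4/25)
      = 45.08 / 34.056 = 1.3237 = 132.37%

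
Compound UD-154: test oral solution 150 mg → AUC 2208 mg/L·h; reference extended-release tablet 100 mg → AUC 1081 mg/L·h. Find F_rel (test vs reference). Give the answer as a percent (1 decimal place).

F_rel = 136.2%

F_rel = (AUC_test/D_test) / (AUC_ref/D_ref)
      = (2208/150) / (1081/100)
      = 14.72 / 10.81 = 1.3617 = 136.17%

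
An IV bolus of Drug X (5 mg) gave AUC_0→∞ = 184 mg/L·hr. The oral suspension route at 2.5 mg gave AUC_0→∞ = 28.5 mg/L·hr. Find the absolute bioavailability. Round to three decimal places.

F = 0.310

F = (AUC_ev / D_ev) / (AUC_iv / D_iv)
  = (28.5/2.5) / (184/5)
  = 11.4 / 36.8 = 0.3098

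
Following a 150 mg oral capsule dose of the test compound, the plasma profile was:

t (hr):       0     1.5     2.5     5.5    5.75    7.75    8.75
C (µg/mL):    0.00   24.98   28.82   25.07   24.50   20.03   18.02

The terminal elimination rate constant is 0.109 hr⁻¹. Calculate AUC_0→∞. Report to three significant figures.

Trapezoidal AUC_0→8.75:
  [0→1.5]: (0.00+24.98)/2 × 1.5 = 18.735
  [1.5→2.5]: (24.98+28.82)/2 × 1 = 26.9
  [2.5→5.5]: (28.82+25.07)/2 × 3 = 80.835
  [5.5→5.75]: (25.07+24.50)/2 × 0.25 = 6.19625
  [5.75→7.75]: (24.50+20.03)/2 × 2 = 44.53
  [7.75→8.75]: (20.03+18.02)/2 × 1 = 19.025
  Sum = 196.22125 µg/mL·hr
Extrapolated tail: C_last / k_e = 18.02 / 0.109 = 165.321
AUC_0→∞ = 196.22125 + 165.321 = 361.54225 µg/mL·hr

AUC = 362 µg/mL·hr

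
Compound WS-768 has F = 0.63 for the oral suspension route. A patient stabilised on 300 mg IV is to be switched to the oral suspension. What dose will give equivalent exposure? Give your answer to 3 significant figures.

D_oral = 476 mg

For equal systemic exposure: F × D_ev = D_iv
D_ev = D_iv / F = 300 / 0.63 = 476.19 mg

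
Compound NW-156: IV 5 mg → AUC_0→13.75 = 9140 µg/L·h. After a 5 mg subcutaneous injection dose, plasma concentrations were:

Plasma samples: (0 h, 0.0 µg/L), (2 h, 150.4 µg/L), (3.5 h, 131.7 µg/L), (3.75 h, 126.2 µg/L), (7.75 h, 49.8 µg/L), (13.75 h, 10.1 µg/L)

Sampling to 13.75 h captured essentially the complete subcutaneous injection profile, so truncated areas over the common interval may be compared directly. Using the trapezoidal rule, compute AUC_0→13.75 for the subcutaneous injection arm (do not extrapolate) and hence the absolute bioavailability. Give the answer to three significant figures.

Trapezoidal AUC_0→13.75 (subcutaneous injection):
  [0→2]: (0.0+150.4)/2 × 2 = 150.4
  [2→3.5]: (150.4+131.7)/2 × 1.5 = 211.575
  [3.5→3.75]: (131.7+126.2)/2 × 0.25 = 32.2375
  [3.75→7.75]: (126.2+49.8)/2 × 4 = 352.0
  [7.75→13.75]: (49.8+10.1)/2 × 6 = 179.7
  Sum = 925.9125 µg/L·h
F = (AUC_ev/D_ev)/(AUC_iv/D_iv) = (925.9125/5)/(9140/5) = 185.1825/1828 = 0.1013

F = 0.101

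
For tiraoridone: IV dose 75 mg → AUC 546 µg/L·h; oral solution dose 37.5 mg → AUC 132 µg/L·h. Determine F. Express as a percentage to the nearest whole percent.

F = (AUC_ev / D_ev) / (AUC_iv / D_iv)
  = (132/37.5) / (546/75)
  = 3.52 / 7.28 = 0.4835
  = 48.35%

F = 48%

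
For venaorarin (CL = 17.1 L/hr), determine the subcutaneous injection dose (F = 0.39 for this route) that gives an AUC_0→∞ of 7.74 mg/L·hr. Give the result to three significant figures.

Dose = 339 mg

Dose = CL × AUC_0→∞ / F
     = 17.1 × 7.74 / 0.39 = 339.369 mg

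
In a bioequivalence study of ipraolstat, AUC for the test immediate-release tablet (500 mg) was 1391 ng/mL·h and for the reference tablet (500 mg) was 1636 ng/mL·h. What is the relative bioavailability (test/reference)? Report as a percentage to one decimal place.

F_rel = (AUC_test/D_test) / (AUC_ref/D_ref)
      = (1391/500) / (1636/500)
      = 2.782 / 3.272 = 0.8502 = 85.02%

F_rel = 85.0%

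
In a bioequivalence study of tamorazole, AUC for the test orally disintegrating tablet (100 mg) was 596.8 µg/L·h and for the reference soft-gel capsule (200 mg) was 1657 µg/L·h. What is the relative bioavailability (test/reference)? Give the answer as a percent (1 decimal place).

F_rel = (AUC_test/D_test) / (AUC_ref/D_ref)
      = (596.8/100) / (1657/200)
      = 5.968 / 8.285 = 0.7203 = 72.03%

F_rel = 72.0%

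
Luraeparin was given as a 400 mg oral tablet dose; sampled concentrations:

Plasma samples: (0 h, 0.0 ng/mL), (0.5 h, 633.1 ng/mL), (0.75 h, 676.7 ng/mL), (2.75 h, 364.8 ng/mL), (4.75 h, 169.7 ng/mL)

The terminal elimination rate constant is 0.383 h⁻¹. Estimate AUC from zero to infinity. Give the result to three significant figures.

AUC = 2340 ng/mL·h

Trapezoidal AUC_0→4.75:
  [0→0.5]: (0.0+633.1)/2 × 0.5 = 158.275
  [0.5→0.75]: (633.1+676.7)/2 × 0.25 = 163.725
  [0.75→2.75]: (676.7+364.8)/2 × 2 = 1041.5
  [2.75→4.75]: (364.8+169.7)/2 × 2 = 534.5
  Sum = 1898.0 ng/mL·h
Extrapolated tail: C_last / k_e = 169.7 / 0.383 = 443.081
AUC_0→∞ = 1898.0 + 443.081 = 2341.081 ng/mL·h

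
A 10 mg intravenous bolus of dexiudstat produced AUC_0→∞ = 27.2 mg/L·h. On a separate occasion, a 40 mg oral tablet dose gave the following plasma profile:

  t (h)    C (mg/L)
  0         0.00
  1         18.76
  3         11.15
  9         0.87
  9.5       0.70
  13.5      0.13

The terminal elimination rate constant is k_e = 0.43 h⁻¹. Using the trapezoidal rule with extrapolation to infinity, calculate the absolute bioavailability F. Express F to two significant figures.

Trapezoidal AUC_0→13.5 (oral tablet):
  [0→1]: (0.00+18.76)/2 × 1 = 9.38
  [1→3]: (18.76+11.15)/2 × 2 = 29.91
  [3→9]: (11.15+0.87)/2 × 6 = 36.06
  [9→9.5]: (0.87+0.70)/2 × 0.5 = 0.3925
  [9.5→13.5]: (0.70+0.13)/2 × 4 = 1.66
  Sum = 77.4025 mg/L·h
Tail: C_last/k_e = 0.13/0.43 = 0.302
AUC_0→∞ (oral tablet) = 77.4025 + 0.302 = 77.7045 mg/L·h
F = (AUC_ev/D_ev)/(AUC_iv/D_iv) = (77.7045/40)/(27.2/10) = 1.9426125/2.72 = 0.7142

F = 0.71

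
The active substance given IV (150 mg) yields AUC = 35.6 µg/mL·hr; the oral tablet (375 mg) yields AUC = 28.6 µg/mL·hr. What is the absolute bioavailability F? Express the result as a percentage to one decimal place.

F = (AUC_ev / D_ev) / (AUC_iv / D_iv)
  = (28.6/375) / (35.6/150)
  = 0.0762667 / 0.237333 = 0.3213
  = 32.13%

F = 32.1%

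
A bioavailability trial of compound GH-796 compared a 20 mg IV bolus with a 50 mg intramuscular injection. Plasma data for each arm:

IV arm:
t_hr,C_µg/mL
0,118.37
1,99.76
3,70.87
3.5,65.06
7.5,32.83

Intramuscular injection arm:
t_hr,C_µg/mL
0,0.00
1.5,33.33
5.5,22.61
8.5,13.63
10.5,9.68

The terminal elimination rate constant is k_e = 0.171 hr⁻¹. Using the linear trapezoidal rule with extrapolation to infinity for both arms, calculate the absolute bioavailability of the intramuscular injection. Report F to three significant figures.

F = 0.155

Trapezoidal AUC_0→7.5 (IV):
  [0→1]: (118.37+99.76)/2 × 1 = 109.065
  [1→3]: (99.76+70.87)/2 × 2 = 170.63
  [3→3.5]: (70.87+65.06)/2 × 0.5 = 33.9825
  [3.5→7.5]: (65.06+32.83)/2 × 4 = 195.78
  Sum = 509.4575 µg/mL·hr
IV tail: 32.83/0.171 = 191.988; AUC_iv,0→∞ = 509.4575 + 191.988 = 701.4455 µg/mL·hr
Trapezoidal AUC_0→10.5 (intramuscular injection):
  [0→1.5]: (0.00+33.33)/2 × 1.5 = 24.9975
  [1.5→5.5]: (33.33+22.61)/2 × 4 = 111.88
  [5.5→8.5]: (22.61+13.63)/2 × 3 = 54.36
  [8.5→10.5]: (13.63+9.68)/2 × 2 = 23.31
  Sum = 214.5475 µg/mL·hr
intramuscular injection tail: 9.68/0.171 = 56.608; AUC_ev,0→∞ = 214.5475 + 56.608 = 271.1555 µg/mL·hr
F = (AUC_ev/D_ev)/(AUC_iv/D_iv) = (271.1555/50)/(701.4455/20) = 5.42311/35.072275 = 0.1546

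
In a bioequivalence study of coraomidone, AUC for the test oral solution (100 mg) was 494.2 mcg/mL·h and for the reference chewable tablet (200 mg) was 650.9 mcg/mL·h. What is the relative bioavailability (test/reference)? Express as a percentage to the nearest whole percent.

F_rel = (AUC_test/D_test) / (AUC_ref/D_ref)
      = (494.2/100) / (650.9/200)
      = 4.942 / 3.2545 = 1.5185 = 151.85%

F_rel = 152%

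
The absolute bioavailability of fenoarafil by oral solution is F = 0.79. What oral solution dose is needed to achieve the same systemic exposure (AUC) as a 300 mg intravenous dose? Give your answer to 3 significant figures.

For equal systemic exposure: F × D_ev = D_iv
D_ev = D_iv / F = 300 / 0.79 = 379.747 mg

D_oral = 380 mg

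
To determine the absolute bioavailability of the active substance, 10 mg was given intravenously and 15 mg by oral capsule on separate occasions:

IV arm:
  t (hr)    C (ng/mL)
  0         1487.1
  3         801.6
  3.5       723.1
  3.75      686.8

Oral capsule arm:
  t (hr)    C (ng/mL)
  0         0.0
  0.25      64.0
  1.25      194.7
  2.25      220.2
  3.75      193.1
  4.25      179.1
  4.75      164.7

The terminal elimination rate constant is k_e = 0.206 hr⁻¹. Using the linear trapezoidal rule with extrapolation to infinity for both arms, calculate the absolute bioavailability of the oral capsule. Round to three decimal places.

F = 0.149

Trapezoidal AUC_0→3.75 (IV):
  [0→3]: (1487.1+801.6)/2 × 3 = 3433.05
  [3→3.5]: (801.6+723.1)/2 × 0.5 = 381.175
  [3.5→3.75]: (723.1+686.8)/2 × 0.25 = 176.2375
  Sum = 3990.4625 ng/mL·hr
IV tail: 686.8/0.206 = 3333.981; AUC_iv,0→∞ = 3990.4625 + 3333.981 = 7324.4435 ng/mL·hr
Trapezoidal AUC_0→4.75 (oral capsule):
  [0→0.25]: (0.0+64.0)/2 × 0.25 = 8.0
  [0.25→1.25]: (64.0+194.7)/2 × 1 = 129.35
  [1.25→2.25]: (194.7+220.2)/2 × 1 = 207.45
  [2.25→3.75]: (220.2+193.1)/2 × 1.5 = 309.975
  [3.75→4.25]: (193.1+179.1)/2 × 0.5 = 93.05
  [4.25→4.75]: (179.1+164.7)/2 × 0.5 = 85.95
  Sum = 833.775 ng/mL·hr
oral capsule tail: 164.7/0.206 = 799.515; AUC_ev,0→∞ = 833.775 + 799.515 = 1633.29 ng/mL·hr
F = (AUC_ev/D_ev)/(AUC_iv/D_iv) = (1633.29/15)/(7324.4435/10) = 108.886/732.44435 = 0.1487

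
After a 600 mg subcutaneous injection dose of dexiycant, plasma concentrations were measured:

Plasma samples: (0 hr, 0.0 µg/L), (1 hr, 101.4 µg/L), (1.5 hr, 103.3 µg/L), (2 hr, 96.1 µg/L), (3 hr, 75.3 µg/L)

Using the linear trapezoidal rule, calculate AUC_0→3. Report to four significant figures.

Trapezoidal AUC_0→3:
  [0→1]: (0.0+101.4)/2 × 1 = 50.7
  [1→1.5]: (101.4+103.3)/2 × 0.5 = 51.175
  [1.5→2]: (103.3+96.1)/2 × 0.5 = 49.85
  [2→3]: (96.1+75.3)/2 × 1 = 85.7
  Sum = 237.425 µg/L·hr

AUC = 237.4 µg/L·hr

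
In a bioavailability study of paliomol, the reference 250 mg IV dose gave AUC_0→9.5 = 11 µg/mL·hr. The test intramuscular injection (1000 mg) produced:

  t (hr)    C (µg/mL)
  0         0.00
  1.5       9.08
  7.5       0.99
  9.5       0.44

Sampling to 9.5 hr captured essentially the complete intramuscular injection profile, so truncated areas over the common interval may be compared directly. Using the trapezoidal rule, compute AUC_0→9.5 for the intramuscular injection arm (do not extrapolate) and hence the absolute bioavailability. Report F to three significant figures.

Trapezoidal AUC_0→9.5 (intramuscular injection):
  [0→1.5]: (0.00+9.08)/2 × 1.5 = 6.81
  [1.5→7.5]: (9.08+0.99)/2 × 6 = 30.21
  [7.5→9.5]: (0.99+0.44)/2 × 2 = 1.43
  Sum = 38.45 µg/mL·hr
F = (AUC_ev/D_ev)/(AUC_iv/D_iv) = (38.45/1000)/(11/250) = 0.03845/0.044 = 0.8739

F = 0.874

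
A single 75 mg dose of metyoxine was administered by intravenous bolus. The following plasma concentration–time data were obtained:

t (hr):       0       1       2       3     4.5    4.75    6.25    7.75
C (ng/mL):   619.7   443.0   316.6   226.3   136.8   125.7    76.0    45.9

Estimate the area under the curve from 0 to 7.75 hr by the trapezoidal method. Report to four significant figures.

AUC = 1730 ng/mL·hr

Trapezoidal AUC_0→7.75:
  [0→1]: (619.7+443.0)/2 × 1 = 531.35
  [1→2]: (443.0+316.6)/2 × 1 = 379.8
  [2→3]: (316.6+226.3)/2 × 1 = 271.45
  [3→4.5]: (226.3+136.8)/2 × 1.5 = 272.325
  [4.5→4.75]: (136.8+125.7)/2 × 0.25 = 32.8125
  [4.75→6.25]: (125.7+76.0)/2 × 1.5 = 151.275
  [6.25→7.75]: (76.0+45.9)/2 × 1.5 = 91.425
  Sum = 1730.4375 ng/mL·hr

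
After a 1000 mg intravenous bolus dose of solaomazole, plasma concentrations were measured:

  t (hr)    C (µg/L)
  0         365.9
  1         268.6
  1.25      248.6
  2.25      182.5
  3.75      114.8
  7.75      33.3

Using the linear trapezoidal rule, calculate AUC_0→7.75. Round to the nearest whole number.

AUC = 1117 µg/L·hr

Trapezoidal AUC_0→7.75:
  [0→1]: (365.9+268.6)/2 × 1 = 317.25
  [1→1.25]: (268.6+248.6)/2 × 0.25 = 64.65
  [1.25→2.25]: (248.6+182.5)/2 × 1 = 215.55
  [2.25→3.75]: (182.5+114.8)/2 × 1.5 = 222.975
  [3.75→7.75]: (114.8+33.3)/2 × 4 = 296.2
  Sum = 1116.625 µg/L·hr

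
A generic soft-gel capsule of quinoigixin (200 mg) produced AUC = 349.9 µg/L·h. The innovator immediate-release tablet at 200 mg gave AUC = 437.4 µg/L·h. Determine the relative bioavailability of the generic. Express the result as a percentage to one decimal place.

F_rel = (AUC_test/D_test) / (AUC_ref/D_ref)
      = (349.9/200) / (437.4/200)
      = 1.7495 / 2.187 = 0.8000 = 80.00%

F_rel = 80.0%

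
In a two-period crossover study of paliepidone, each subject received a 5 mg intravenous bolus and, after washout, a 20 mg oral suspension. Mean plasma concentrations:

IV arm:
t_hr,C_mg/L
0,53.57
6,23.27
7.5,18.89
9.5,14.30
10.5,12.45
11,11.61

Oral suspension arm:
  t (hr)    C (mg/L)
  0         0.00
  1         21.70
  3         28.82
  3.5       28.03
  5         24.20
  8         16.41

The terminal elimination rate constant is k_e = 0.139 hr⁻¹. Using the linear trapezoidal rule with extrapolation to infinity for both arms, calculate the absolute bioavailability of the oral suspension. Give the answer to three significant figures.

Trapezoidal AUC_0→11 (IV):
  [0→6]: (53.57+23.27)/2 × 6 = 230.52
  [6→7.5]: (23.27+18.89)/2 × 1.5 = 31.62
  [7.5→9.5]: (18.89+14.30)/2 × 2 = 33.19
  [9.5→10.5]: (14.30+12.45)/2 × 1 = 13.375
  [10.5→11]: (12.45+11.61)/2 × 0.5 = 6.015
  Sum = 314.72 mg/L·hr
IV tail: 11.61/0.139 = 83.525; AUC_iv,0→∞ = 314.72 + 83.525 = 398.245 mg/L·hr
Trapezoidal AUC_0→8 (oral suspension):
  [0→1]: (0.00+21.70)/2 × 1 = 10.85
  [1→3]: (21.70+28.82)/2 × 2 = 50.52
  [3→3.5]: (28.82+28.03)/2 × 0.5 = 14.2125
  [3.5→5]: (28.03+24.20)/2 × 1.5 = 39.1725
  [5→8]: (24.20+16.41)/2 × 3 = 60.915
  Sum = 175.67 mg/L·hr
oral suspension tail: 16.41/0.139 = 118.058; AUC_ev,0→∞ = 175.67 + 118.058 = 293.728 mg/L·hr
F = (AUC_ev/D_ev)/(AUC_iv/D_iv) = (293.728/20)/(398.245/5) = 14.6864/79.649 = 0.1844

F = 0.184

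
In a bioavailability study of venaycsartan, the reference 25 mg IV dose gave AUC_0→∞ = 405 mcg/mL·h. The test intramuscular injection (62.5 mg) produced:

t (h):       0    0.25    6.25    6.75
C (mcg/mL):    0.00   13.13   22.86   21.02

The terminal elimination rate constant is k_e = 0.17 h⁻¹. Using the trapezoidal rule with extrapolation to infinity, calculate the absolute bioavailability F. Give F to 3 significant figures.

Trapezoidal AUC_0→6.75 (intramuscular injection):
  [0→0.25]: (0.00+13.13)/2 × 0.25 = 1.64125
  [0.25→6.25]: (13.13+22.86)/2 × 6 = 107.97
  [6.25→6.75]: (22.86+21.02)/2 × 0.5 = 10.97
  Sum = 120.58125 mcg/mL·h
Tail: C_last/k_e = 21.02/0.17 = 123.647
AUC_0→∞ (intramuscular injection) = 120.58125 + 123.647 = 244.22825 mcg/mL·h
F = (AUC_ev/D_ev)/(AUC_iv/D_iv) = (244.22825/62.5)/(405/25) = 3.907652/16.2 = 0.2412

F = 0.241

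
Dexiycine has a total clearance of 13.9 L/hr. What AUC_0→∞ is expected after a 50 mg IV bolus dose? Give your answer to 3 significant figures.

AUC = 3.60 mg/L·hr

AUC_0→∞ = Dose_iv / CL
        = 50 / 13.9 = 3.59712 mg/L·hr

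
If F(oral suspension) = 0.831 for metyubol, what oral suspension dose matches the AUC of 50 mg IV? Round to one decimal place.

D_oral = 60.2 mg

For equal systemic exposure: F × D_ev = D_iv
D_ev = D_iv / F = 50 / 0.831 = 60.1685 mg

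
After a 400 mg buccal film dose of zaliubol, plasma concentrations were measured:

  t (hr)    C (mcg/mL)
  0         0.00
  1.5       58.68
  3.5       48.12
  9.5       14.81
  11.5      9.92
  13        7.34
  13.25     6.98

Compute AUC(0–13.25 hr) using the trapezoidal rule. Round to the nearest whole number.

Trapezoidal AUC_0→13.25:
  [0→1.5]: (0.00+58.68)/2 × 1.5 = 44.01
  [1.5→3.5]: (58.68+48.12)/2 × 2 = 106.8
  [3.5→9.5]: (48.12+14.81)/2 × 6 = 188.79
  [9.5→11.5]: (14.81+9.92)/2 × 2 = 24.73
  [11.5→13]: (9.92+7.34)/2 × 1.5 = 12.945
  [13→13.25]: (7.34+6.98)/2 × 0.25 = 1.79
  Sum = 379.065 mcg/mL·hr

AUC = 379 mcg/mL·hr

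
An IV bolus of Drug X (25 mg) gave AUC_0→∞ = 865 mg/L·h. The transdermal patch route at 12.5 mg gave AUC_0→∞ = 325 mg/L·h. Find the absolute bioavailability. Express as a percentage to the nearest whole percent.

F = 75%

F = (AUC_ev / D_ev) / (AUC_iv / D_iv)
  = (325/12.5) / (865/25)
  = 26 / 34.6 = 0.7514
  = 75.14%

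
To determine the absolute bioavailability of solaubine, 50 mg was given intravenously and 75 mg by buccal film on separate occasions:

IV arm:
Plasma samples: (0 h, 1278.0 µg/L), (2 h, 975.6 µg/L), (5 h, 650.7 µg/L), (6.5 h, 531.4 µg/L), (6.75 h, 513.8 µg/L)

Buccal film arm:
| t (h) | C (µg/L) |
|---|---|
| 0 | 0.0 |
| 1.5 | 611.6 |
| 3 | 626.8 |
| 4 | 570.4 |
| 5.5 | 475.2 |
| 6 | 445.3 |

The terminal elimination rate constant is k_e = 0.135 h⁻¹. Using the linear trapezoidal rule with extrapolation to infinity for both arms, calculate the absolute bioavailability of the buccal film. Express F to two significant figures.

F = 0.44

Trapezoidal AUC_0→6.75 (IV):
  [0→2]: (1278.0+975.6)/2 × 2 = 2253.6
  [2→5]: (975.6+650.7)/2 × 3 = 2439.45
  [5→6.5]: (650.7+531.4)/2 × 1.5 = 886.575
  [6.5→6.75]: (531.4+513.8)/2 × 0.25 = 130.65
  Sum = 5710.275 µg/L·h
IV tail: 513.8/0.135 = 3805.926; AUC_iv,0→∞ = 5710.275 + 3805.926 = 9516.201 µg/L·h
Trapezoidal AUC_0→6 (buccal film):
  [0→1.5]: (0.0+611.6)/2 × 1.5 = 458.7
  [1.5→3]: (611.6+626.8)/2 × 1.5 = 928.8
  [3→4]: (626.8+570.4)/2 × 1 = 598.6
  [4→5.5]: (570.4+475.2)/2 × 1.5 = 784.2
  [5.5→6]: (475.2+445.3)/2 × 0.5 = 230.125
  Sum = 3000.425 µg/L·h
buccal film tail: 445.3/0.135 = 3298.519; AUC_ev,0→∞ = 3000.425 + 3298.519 = 6298.944 µg/L·h
F = (AUC_ev/D_ev)/(AUC_iv/D_iv) = (6298.944/75)/(9516.201/50) = 83.98592/190.32402 = 0.4413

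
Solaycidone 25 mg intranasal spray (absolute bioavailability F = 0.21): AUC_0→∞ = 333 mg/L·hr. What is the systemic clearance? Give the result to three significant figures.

CL = F × Dose / AUC_0→∞
   = 0.21 × 25 / 333 = 0.0157658 L/hr

CL = 0.0158 L/hr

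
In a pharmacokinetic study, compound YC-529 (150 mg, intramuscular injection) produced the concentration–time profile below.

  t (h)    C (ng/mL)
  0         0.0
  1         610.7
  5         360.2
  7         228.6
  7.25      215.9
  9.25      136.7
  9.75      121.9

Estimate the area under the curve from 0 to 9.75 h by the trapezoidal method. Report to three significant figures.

AUC = 3310 ng/mL·h

Trapezoidal AUC_0→9.75:
  [0→1]: (0.0+610.7)/2 × 1 = 305.35
  [1→5]: (610.7+360.2)/2 × 4 = 1941.8
  [5→7]: (360.2+228.6)/2 × 2 = 588.8
  [7→7.25]: (228.6+215.9)/2 × 0.25 = 55.5625
  [7.25→9.25]: (215.9+136.7)/2 × 2 = 352.6
  [9.25→9.75]: (136.7+121.9)/2 × 0.5 = 64.65
  Sum = 3308.7625 ng/mL·h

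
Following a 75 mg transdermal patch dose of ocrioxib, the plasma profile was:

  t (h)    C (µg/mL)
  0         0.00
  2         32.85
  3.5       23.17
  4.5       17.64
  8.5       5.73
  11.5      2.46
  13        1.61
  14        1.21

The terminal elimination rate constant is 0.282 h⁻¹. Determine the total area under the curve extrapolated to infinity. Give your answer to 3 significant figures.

AUC = 163 µg/mL·h

Trapezoidal AUC_0→14:
  [0→2]: (0.00+32.85)/2 × 2 = 32.85
  [2→3.5]: (32.85+23.17)/2 × 1.5 = 42.015
  [3.5→4.5]: (23.17+17.64)/2 × 1 = 20.405
  [4.5→8.5]: (17.64+5.73)/2 × 4 = 46.74
  [8.5→11.5]: (5.73+2.46)/2 × 3 = 12.285
  [11.5→13]: (2.46+1.61)/2 × 1.5 = 3.0525
  [13→14]: (1.61+1.21)/2 × 1 = 1.41
  Sum = 158.7575 µg/mL·h
Extrapolated tail: C_last / k_e = 1.21 / 0.282 = 4.291
AUC_0→∞ = 158.7575 + 4.291 = 163.0485 µg/mL·h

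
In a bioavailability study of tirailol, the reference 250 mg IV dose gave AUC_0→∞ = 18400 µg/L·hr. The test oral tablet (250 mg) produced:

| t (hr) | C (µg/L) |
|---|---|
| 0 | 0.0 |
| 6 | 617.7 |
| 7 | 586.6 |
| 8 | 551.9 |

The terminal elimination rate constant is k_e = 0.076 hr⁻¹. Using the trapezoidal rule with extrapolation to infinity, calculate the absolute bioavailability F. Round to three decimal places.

F = 0.559

Trapezoidal AUC_0→8 (oral tablet):
  [0→6]: (0.0+617.7)/2 × 6 = 1853.1
  [6→7]: (617.7+586.6)/2 × 1 = 602.15
  [7→8]: (586.6+551.9)/2 × 1 = 569.25
  Sum = 3024.5 µg/L·hr
Tail: C_last/k_e = 551.9/0.076 = 7261.842
AUC_0→∞ (oral tablet) = 3024.5 + 7261.842 = 10286.342 µg/L·hr
F = (AUC_ev/D_ev)/(AUC_iv/D_iv) = (10286.342/250)/(18400/250) = 41.145368/73.6 = 0.5590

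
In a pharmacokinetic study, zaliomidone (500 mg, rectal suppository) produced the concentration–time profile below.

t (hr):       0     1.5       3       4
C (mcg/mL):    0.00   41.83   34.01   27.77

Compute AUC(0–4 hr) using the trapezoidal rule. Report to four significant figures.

AUC = 119.1 mcg/mL·hr

Trapezoidal AUC_0→4:
  [0→1.5]: (0.00+41.83)/2 × 1.5 = 31.3725
  [1.5→3]: (41.83+34.01)/2 × 1.5 = 56.88
  [3→4]: (34.01+27.77)/2 × 1 = 30.89
  Sum = 119.1425 mcg/mL·hr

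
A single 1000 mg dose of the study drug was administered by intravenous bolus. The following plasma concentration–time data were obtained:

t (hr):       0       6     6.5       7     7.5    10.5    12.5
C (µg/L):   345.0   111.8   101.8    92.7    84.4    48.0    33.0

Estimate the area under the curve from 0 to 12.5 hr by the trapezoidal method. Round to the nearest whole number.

AUC = 1796 µg/L·hr

Trapezoidal AUC_0→12.5:
  [0→6]: (345.0+111.8)/2 × 6 = 1370.4
  [6→6.5]: (111.8+101.8)/2 × 0.5 = 53.4
  [6.5→7]: (101.8+92.7)/2 × 0.5 = 48.625
  [7→7.5]: (92.7+84.4)/2 × 0.5 = 44.275
  [7.5→10.5]: (84.4+48.0)/2 × 3 = 198.6
  [10.5→12.5]: (48.0+33.0)/2 × 2 = 81.0
  Sum = 1796.3 µg/L·hr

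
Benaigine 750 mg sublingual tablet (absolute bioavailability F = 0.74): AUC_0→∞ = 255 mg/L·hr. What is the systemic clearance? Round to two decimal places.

CL = 2.18 L/hr

CL = F × Dose / AUC_0→∞
   = 0.74 × 750 / 255 = 2.17647 L/hr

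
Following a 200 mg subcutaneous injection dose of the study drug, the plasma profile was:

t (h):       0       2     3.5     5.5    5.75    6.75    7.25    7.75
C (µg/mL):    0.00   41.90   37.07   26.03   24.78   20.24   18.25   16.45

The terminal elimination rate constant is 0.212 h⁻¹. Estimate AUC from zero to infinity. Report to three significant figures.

Trapezoidal AUC_0→7.75:
  [0→2]: (0.00+41.90)/2 × 2 = 41.9
  [2→3.5]: (41.90+37.07)/2 × 1.5 = 59.2275
  [3.5→5.5]: (37.07+26.03)/2 × 2 = 63.1
  [5.5→5.75]: (26.03+24.78)/2 × 0.25 = 6.35125
  [5.75→6.75]: (24.78+20.24)/2 × 1 = 22.51
  [6.75→7.25]: (20.24+18.25)/2 × 0.5 = 9.6225
  [7.25→7.75]: (18.25+16.45)/2 × 0.5 = 8.675
  Sum = 211.38625 µg/mL·h
Extrapolated tail: C_last / k_e = 16.45 / 0.212 = 77.594
AUC_0→∞ = 211.38625 + 77.594 = 288.98025 µg/mL·h

AUC = 289 µg/mL·h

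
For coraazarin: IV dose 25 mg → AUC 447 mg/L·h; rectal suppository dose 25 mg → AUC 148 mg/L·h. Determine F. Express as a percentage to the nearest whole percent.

F = 33%

F = (AUC_ev / D_ev) / (AUC_iv / D_iv)
  = (148/25) / (447/25)
  = 5.92 / 17.88 = 0.3311
  = 33.11%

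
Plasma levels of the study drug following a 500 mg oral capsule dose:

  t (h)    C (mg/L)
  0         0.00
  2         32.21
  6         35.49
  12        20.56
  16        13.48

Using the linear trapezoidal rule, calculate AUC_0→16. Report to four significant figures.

AUC = 403.8 mg/L·h

Trapezoidal AUC_0→16:
  [0→2]: (0.00+32.21)/2 × 2 = 32.21
  [2→6]: (32.21+35.49)/2 × 4 = 135.4
  [6→12]: (35.49+20.56)/2 × 6 = 168.15
  [12→16]: (20.56+13.48)/2 × 4 = 68.08
  Sum = 403.84 mg/L·h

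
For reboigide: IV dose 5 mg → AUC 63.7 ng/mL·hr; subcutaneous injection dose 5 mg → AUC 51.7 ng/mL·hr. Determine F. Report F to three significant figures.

F = (AUC_ev / D_ev) / (AUC_iv / D_iv)
  = (51.7/5) / (63.7/5)
  = 10.34 / 12.74 = 0.8116

F = 0.812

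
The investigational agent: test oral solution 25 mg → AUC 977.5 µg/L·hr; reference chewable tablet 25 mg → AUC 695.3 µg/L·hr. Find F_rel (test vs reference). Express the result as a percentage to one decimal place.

F_rel = 140.6%

F_rel = (AUC_test/D_test) / (AUC_ref/D_ref)
      = (977.5/25) / (695.3/25)
      = 39.1 / 27.812 = 1.4059 = 140.59%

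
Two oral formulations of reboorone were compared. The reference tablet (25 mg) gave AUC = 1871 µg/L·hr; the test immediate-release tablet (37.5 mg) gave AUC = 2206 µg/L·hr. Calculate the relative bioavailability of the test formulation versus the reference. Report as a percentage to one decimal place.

F_rel = (AUC_test/D_test) / (AUC_ref/D_ref)
      = (2206/37.5) / (1871/25)
      = 58.8267 / 74.84 = 0.7860 = 78.60%

F_rel = 78.6%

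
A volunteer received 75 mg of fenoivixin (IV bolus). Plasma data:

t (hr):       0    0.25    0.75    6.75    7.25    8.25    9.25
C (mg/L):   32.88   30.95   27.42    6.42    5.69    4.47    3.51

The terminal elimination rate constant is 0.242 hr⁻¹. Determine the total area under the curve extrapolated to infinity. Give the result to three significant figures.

AUC = 151 mg/L·hr

Trapezoidal AUC_0→9.25:
  [0→0.25]: (32.88+30.95)/2 × 0.25 = 7.97875
  [0.25→0.75]: (30.95+27.42)/2 × 0.5 = 14.5925
  [0.75→6.75]: (27.42+6.42)/2 × 6 = 101.52
  [6.75→7.25]: (6.42+5.69)/2 × 0.5 = 3.0275
  [7.25→8.25]: (5.69+4.47)/2 × 1 = 5.08
  [8.25→9.25]: (4.47+3.51)/2 × 1 = 3.99
  Sum = 136.18875 mg/L·hr
Extrapolated tail: C_last / k_e = 3.51 / 0.242 = 14.504
AUC_0→∞ = 136.18875 + 14.504 = 150.69275 mg/L·hr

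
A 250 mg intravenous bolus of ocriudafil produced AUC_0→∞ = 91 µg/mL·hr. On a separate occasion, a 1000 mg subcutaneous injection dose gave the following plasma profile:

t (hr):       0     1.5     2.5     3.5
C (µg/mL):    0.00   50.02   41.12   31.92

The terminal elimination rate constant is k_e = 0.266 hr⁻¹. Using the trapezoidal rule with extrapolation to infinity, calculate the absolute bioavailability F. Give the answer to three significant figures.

Trapezoidal AUC_0→3.5 (subcutaneous injection):
  [0→1.5]: (0.00+50.02)/2 × 1.5 = 37.515
  [1.5→2.5]: (50.02+41.12)/2 × 1 = 45.57
  [2.5→3.5]: (41.12+31.92)/2 × 1 = 36.52
  Sum = 119.605 µg/mL·hr
Tail: C_last/k_e = 31.92/0.266 = 120.000
AUC_0→∞ (subcutaneous injection) = 119.605 + 120.000 = 239.605 µg/mL·hr
F = (AUC_ev/D_ev)/(AUC_iv/D_iv) = (239.605/1000)/(91/250) = 0.239605/0.364 = 0.6583

F = 0.658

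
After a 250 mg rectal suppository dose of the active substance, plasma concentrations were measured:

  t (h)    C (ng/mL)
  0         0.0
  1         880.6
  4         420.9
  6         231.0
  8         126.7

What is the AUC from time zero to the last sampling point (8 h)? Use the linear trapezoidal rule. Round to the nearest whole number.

AUC = 3402 ng/mL·h

Trapezoidal AUC_0→8:
  [0→1]: (0.0+880.6)/2 × 1 = 440.3
  [1→4]: (880.6+420.9)/2 × 3 = 1952.25
  [4→6]: (420.9+231.0)/2 × 2 = 651.9
  [6→8]: (231.0+126.7)/2 × 2 = 357.7
  Sum = 3402.15 ng/mL·h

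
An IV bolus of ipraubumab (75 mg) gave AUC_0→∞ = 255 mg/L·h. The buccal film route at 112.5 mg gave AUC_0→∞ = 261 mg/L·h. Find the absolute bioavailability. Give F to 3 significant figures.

F = 0.682

F = (AUC_ev / D_ev) / (AUC_iv / D_iv)
  = (261/112.5) / (255/75)
  = 2.32 / 3.4 = 0.6824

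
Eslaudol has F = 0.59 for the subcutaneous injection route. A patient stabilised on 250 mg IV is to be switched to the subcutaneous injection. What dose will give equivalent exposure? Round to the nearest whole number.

D_subcutaneous = 424 mg

For equal systemic exposure: F × D_ev = D_iv
D_ev = D_iv / F = 250 / 0.59 = 423.729 mg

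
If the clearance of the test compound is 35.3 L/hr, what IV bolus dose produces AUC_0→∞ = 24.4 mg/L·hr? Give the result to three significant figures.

Dose_iv = CL × AUC_0→∞
     = 35.3 × 24.4 = 861.32 mg

Dose = 861 mg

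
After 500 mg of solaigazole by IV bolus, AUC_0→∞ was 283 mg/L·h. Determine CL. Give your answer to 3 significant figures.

CL = 1.77 L/h

CL = Dose_iv / AUC_0→∞
   = 500 / 283 = 1.76678 L/h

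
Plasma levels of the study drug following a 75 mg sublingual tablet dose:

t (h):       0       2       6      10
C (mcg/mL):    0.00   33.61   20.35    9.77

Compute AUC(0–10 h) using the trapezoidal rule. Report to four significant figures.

AUC = 201.8 mcg/mL·h

Trapezoidal AUC_0→10:
  [0→2]: (0.00+33.61)/2 × 2 = 33.61
  [2→6]: (33.61+20.35)/2 × 4 = 107.92
  [6→10]: (20.35+9.77)/2 × 4 = 60.24
  Sum = 201.77 mcg/mL·h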